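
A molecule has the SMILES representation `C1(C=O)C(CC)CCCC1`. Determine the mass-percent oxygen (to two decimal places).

11.41%

Atom tally by fragment:
  cyclohexane ring core → C:6 H:12
  (− 2 ring H displaced by substituents)
  + CHO → C:1 H:1 O:1
  + C2H5 → C:2 H:5
Element totals:
  C: 9
  H: 16
  O: 1
Molecular formula: C9H16O.
Molar mass = 140.226 g/mol.
Mass from O: 1 × 15.999 = 15.999 g/mol.
%O = 15.999 / 140.226 × 100 = 11.41%.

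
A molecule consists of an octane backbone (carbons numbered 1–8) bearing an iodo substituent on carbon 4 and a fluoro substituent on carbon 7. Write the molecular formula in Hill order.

Atom tally by fragment:
  CH3 → C:1 H:3
  CH2 → C:1 H:2
  CH2 → C:1 H:2
  CH(I) → C:1 H:1 I:1
  CH2 → C:1 H:2
  CH2 → C:1 H:2
  CH(F) → C:1 H:1 F:1
  CH3 → C:1 H:3
Element totals:
  C: 8
  H: 16
  F: 1
  I: 1

C8H16FI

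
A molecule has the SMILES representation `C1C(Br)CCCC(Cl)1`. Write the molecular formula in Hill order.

C6H10BrCl

Atom tally by fragment:
  cyclohexane ring core → C:6 H:12
  (− 2 ring H displaced by substituents)
  + Br → Br:1
  + Cl → Cl:1
Element totals:
  C: 6
  H: 10
  Br: 1
  Cl: 1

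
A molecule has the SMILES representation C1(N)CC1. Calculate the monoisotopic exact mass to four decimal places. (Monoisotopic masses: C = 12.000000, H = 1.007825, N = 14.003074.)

57.0578

Atom tally by fragment:
  cyclopropane ring core → C:3 H:6
  (− 1 ring H displaced by substituents)
  + NH2 → N:1 H:2
Element totals:
  C: 3
  H: 7
  N: 1
Molecular formula: C3H7N.
  M = 3(12.0) + 7(1.007825) + 14.003074
    = 36.000000 + 7.054775 + 14.003074 = 57.057849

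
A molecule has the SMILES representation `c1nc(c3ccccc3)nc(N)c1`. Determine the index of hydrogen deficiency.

Atom tally by fragment:
  pyrimidine ring core → C:4 H:4 N:2
  (− 2 ring H displaced by substituents)
  + C6H5 → C:6 H:5
  + NH2 → N:1 H:2
Element totals:
  C: 10
  H: 9
  N: 3
Molecular formula: C10H9N3.
DoU = (2C + 2 + N − H − X) / 2 = (2·10 + 2 + 3 − 9 − 0) / 2 = 8.

8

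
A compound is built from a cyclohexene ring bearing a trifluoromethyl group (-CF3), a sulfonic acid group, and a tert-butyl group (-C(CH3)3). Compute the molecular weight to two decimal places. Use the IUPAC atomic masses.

Atom tally by fragment:
  cyclohexene ring core → C:6 H:10
  (− 3 ring H displaced by substituents)
  + CF3 → C:1 F:3
  + SO3H → S:1 O:3 H:1
  + C(CH3)3 → C:4 H:9
Element totals:
  C: 11
  H: 17
  F: 3
  O: 3
  S: 1
Molecular formula: C11H17F3O3S.
  M = 11(12.011) + 17(1.008) + 3(18.998) + 3(15.999) + 32.06
    = 132.121 + 17.136 + 56.994 + 47.997 + 32.060 = 286.308

286.31 g/mol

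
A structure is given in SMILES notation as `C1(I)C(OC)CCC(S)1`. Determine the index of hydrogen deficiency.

Atom tally by fragment:
  cyclopentane ring core → C:5 H:10
  (− 3 ring H displaced by substituents)
  + I → I:1
  + OCH3 → C:1 H:3 O:1
  + SH → S:1 H:1
Element totals:
  C: 6
  H: 11
  I: 1
  O: 1
  S: 1
Molecular formula: C6H11IOS.
DoU = (2C + 2 + N − H − X) / 2 = (2·6 + 2 + 0 − 11 − 1) / 2 = 1.

1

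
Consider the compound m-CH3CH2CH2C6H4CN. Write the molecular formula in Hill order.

Atom tally by fragment:
  benzene ring core → C:6 H:6
  (− 2 ring H displaced by substituents)
  + CH2CH2CH3 → C:3 H:7
  + CN → C:1 N:1
Element totals:
  C: 10
  H: 11
  N: 1

C10H11N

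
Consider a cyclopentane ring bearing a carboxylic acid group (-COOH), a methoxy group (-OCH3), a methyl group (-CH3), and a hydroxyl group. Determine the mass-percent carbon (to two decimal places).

55.16%

Atom tally by fragment:
  cyclopentane ring core → C:5 H:10
  (− 4 ring H displaced by substituents)
  + COOH → C:1 H:1 O:2
  + OCH3 → C:1 H:3 O:1
  + CH3 → C:1 H:3
  + OH → O:1 H:1
Element totals:
  C: 8
  H: 14
  O: 4
Molecular formula: C8H14O4.
Molar mass = 174.196 g/mol.
Mass from C: 8 × 12.011 = 96.088 g/mol.
%C = 96.088 / 174.196 × 100 = 55.16%.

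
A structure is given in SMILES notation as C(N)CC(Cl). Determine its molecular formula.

C3H8ClN

Atom tally by fragment:
  H2NCH2 → C:1 H:4 N:1
  CH2 → C:1 H:2
  CH2Cl → C:1 H:2 Cl:1
Element totals:
  C: 3
  H: 8
  Cl: 1
  N: 1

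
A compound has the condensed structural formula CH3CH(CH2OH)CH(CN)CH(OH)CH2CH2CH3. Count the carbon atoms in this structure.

Atom tally by fragment:
  CH3 → C:1 H:3
  CH(CH2OH) → C:2 H:4 O:1
  CH(CN) → C:2 H:1 N:1
  CH(OH) → C:1 H:2 O:1
  CH2 → C:1 H:2
  CH2 → C:1 H:2
  CH3 → C:1 H:3
Element totals:
  C: 9
  H: 17
  N: 1
  O: 2

9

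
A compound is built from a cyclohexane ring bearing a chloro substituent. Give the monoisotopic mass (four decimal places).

Atom tally by fragment:
  cyclohexane ring core → C:6 H:12
  (− 1 ring H displaced by substituents)
  + Cl → Cl:1
Element totals:
  C: 6
  H: 11
  Cl: 1
Molecular formula: C6H11Cl.
  M = 6(12.0) + 11(1.007825) + 34.968853
    = 72.000000 + 11.086075 + 34.968853 = 118.054928

118.0549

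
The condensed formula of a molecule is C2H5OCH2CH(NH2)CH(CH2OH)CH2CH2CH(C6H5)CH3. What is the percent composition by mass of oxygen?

Atom tally by fragment:
  C2H5OCH2 → C:3 H:7 O:1
  CH(NH2) → C:1 H:3 N:1
  CH(CH2OH) → C:2 H:4 O:1
  CH2 → C:1 H:2
  CH2 → C:1 H:2
  CH(C6H5) → C:7 H:6
  CH3 → C:1 H:3
Element totals:
  C: 16
  H: 27
  N: 1
  O: 2
Molecular formula: C16H27NO2.
Molar mass = 265.397 g/mol.
Mass from O: 2 × 15.999 = 31.998 g/mol.
%O = 31.998 / 265.397 × 100 = 12.06%.

12.06%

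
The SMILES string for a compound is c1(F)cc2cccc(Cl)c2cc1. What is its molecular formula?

Atom tally by fragment:
  naphthalene ring system core → C:10 H:8
  (− 2 ring H displaced by substituents)
  + F → F:1
  + Cl → Cl:1
Element totals:
  C: 10
  H: 6
  Cl: 1
  F: 1

C10H6ClF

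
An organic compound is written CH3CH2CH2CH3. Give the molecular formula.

Atom tally by fragment:
  CH3 → C:1 H:3
  CH2 → C:1 H:2
  CH2 → C:1 H:2
  CH3 → C:1 H:3
Element totals:
  C: 4
  H: 10

C4H10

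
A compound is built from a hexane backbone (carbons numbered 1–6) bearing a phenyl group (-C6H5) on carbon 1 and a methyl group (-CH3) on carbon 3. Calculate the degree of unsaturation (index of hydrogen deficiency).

4

Atom tally by fragment:
  C6H5CH2 → C:7 H:7
  CH2 → C:1 H:2
  CH(CH3) → C:2 H:4
  CH2 → C:1 H:2
  CH2 → C:1 H:2
  CH3 → C:1 H:3
Element totals:
  C: 13
  H: 20
Molecular formula: C13H20.
DoU = (2C + 2 + N − H − X) / 2 = (2·13 + 2 + 0 − 20 − 0) / 2 = 4.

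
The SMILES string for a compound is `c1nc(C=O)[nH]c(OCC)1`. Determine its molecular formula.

Atom tally by fragment:
  imidazole ring core → C:3 H:4 N:2
  (− 2 ring H displaced by substituents)
  + CHO → C:1 H:1 O:1
  + OC2H5 → C:2 H:5 O:1
Element totals:
  C: 6
  H: 8
  N: 2
  O: 2

C6H8N2O2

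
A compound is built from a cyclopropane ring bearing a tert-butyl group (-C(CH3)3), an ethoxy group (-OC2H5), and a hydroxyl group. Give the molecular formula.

Atom tally by fragment:
  cyclopropane ring core → C:3 H:6
  (− 3 ring H displaced by substituents)
  + C(CH3)3 → C:4 H:9
  + OC2H5 → C:2 H:5 O:1
  + OH → O:1 H:1
Element totals:
  C: 9
  H: 18
  O: 2

C9H18O2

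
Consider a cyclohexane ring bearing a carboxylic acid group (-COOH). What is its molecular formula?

Atom tally by fragment:
  cyclohexane ring core → C:6 H:12
  (− 1 ring H displaced by substituents)
  + COOH → C:1 H:1 O:2
Element totals:
  C: 7
  H: 12
  O: 2

C7H12O2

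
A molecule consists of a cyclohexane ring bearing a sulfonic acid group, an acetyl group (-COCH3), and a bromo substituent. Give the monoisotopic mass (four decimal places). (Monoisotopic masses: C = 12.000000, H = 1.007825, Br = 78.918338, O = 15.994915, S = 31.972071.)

Atom tally by fragment:
  cyclohexane ring core → C:6 H:12
  (− 3 ring H displaced by substituents)
  + SO3H → S:1 O:3 H:1
  + COCH3 → C:2 H:3 O:1
  + Br → Br:1
Element totals:
  C: 8
  H: 13
  Br: 1
  O: 4
  S: 1
Molecular formula: C8H13BrO4S.
  M = 8(12.0) + 13(1.007825) + 78.918338 + 4(15.994915) + 31.972071
    = 96.000000 + 13.101725 + 78.918338 + 63.979660 + 31.972071 = 283.971794

283.9718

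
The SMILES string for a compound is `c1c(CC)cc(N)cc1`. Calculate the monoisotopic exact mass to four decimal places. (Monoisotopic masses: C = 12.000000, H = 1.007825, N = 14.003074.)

121.0891

Atom tally by fragment:
  benzene ring core → C:6 H:6
  (− 2 ring H displaced by substituents)
  + C2H5 → C:2 H:5
  + NH2 → N:1 H:2
Element totals:
  C: 8
  H: 11
  N: 1
Molecular formula: C8H11N.
  M = 8(12.0) + 11(1.007825) + 14.003074
    = 96.000000 + 11.086075 + 14.003074 = 121.089149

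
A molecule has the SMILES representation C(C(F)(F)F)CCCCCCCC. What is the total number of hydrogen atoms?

Atom tally by fragment:
  F3CCH2 → C:2 H:2 F:3
  CH2 → C:1 H:2
  CH2 → C:1 H:2
  CH2 → C:1 H:2
  CH2 → C:1 H:2
  CH2 → C:1 H:2
  CH2 → C:1 H:2
  CH2 → C:1 H:2
  CH3 → C:1 H:3
Element totals:
  C: 10
  H: 19
  F: 3

19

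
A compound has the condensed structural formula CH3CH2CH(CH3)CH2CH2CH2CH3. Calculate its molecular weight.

Atom tally by fragment:
  CH3 → C:1 H:3
  CH2 → C:1 H:2
  CH(CH3) → C:2 H:4
  CH2 → C:1 H:2
  CH2 → C:1 H:2
  CH2 → C:1 H:2
  CH3 → C:1 H:3
Element totals:
  C: 8
  H: 18
Molecular formula: C8H18.
  M = 8(12.011) + 18(1.008)
    = 96.088 + 18.144 = 114.232

114.23 g/mol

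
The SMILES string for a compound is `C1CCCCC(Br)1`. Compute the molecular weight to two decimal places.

Atom tally by fragment:
  cyclohexane ring core → C:6 H:12
  (− 1 ring H displaced by substituents)
  + Br → Br:1
Element totals:
  C: 6
  H: 11
  Br: 1
Molecular formula: C6H11Br.
  M = 6(12.011) + 11(1.008) + 79.904
    = 72.066 + 11.088 + 79.904 = 163.058

163.06 g/mol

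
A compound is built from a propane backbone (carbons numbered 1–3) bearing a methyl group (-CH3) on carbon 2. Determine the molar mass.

58.12 g/mol

Atom tally by fragment:
  CH3 → C:1 H:3
  CH(CH3) → C:2 H:4
  CH3 → C:1 H:3
Element totals:
  C: 4
  H: 10
Molecular formula: C4H10.
  M = 4(12.011) + 10(1.008)
    = 48.044 + 10.080 = 58.124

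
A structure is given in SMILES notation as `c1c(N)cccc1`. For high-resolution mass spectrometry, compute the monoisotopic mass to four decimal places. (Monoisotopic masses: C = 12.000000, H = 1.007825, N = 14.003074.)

93.0578

Atom tally by fragment:
  benzene ring core → C:6 H:6
  (− 1 ring H displaced by substituents)
  + NH2 → N:1 H:2
Element totals:
  C: 6
  H: 7
  N: 1
Molecular formula: C6H7N.
  M = 6(12.0) + 7(1.007825) + 14.003074
    = 72.000000 + 7.054775 + 14.003074 = 93.057849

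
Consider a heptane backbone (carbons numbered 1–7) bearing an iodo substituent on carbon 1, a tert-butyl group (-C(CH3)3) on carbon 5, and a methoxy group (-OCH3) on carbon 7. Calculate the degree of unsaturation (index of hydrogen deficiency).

0

Atom tally by fragment:
  ICH2 → C:1 H:2 I:1
  CH2 → C:1 H:2
  CH2 → C:1 H:2
  CH2 → C:1 H:2
  CH(C(CH3)3) → C:5 H:10
  CH2 → C:1 H:2
  CH2OCH3 → C:2 H:5 O:1
Element totals:
  C: 12
  H: 25
  I: 1
  O: 1
Molecular formula: C12H25IO.
DoU = (2C + 2 + N − H − X) / 2 = (2·12 + 2 + 0 − 25 − 1) / 2 = 0.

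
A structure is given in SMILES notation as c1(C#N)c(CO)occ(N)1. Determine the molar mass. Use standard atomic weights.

138.13 g/mol

Atom tally by fragment:
  furan ring core → C:4 H:4 O:1
  (− 3 ring H displaced by substituents)
  + CN → C:1 N:1
  + CH2OH → C:1 H:3 O:1
  + NH2 → N:1 H:2
Element totals:
  C: 6
  H: 6
  N: 2
  O: 2
Molecular formula: C6H6N2O2.
  M = 6(12.011) + 6(1.008) + 2(14.007) + 2(15.999)
    = 72.066 + 6.048 + 28.014 + 31.998 = 138.126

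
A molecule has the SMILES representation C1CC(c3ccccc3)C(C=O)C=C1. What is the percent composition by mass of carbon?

Atom tally by fragment:
  cyclohexene ring core → C:6 H:10
  (− 2 ring H displaced by substituents)
  + C6H5 → C:6 H:5
  + CHO → C:1 H:1 O:1
Element totals:
  C: 13
  H: 14
  O: 1
Molecular formula: C13H14O.
Molar mass = 186.254 g/mol.
Mass from C: 13 × 12.011 = 156.143 g/mol.
%C = 156.143 / 186.254 × 100 = 83.83%.

83.83%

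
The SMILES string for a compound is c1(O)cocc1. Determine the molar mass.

84.07 g/mol

Atom tally by fragment:
  furan ring core → C:4 H:4 O:1
  (− 1 ring H displaced by substituents)
  + OH → O:1 H:1
Element totals:
  C: 4
  H: 4
  O: 2
Molecular formula: C4H4O2.
  M = 4(12.011) + 4(1.008) + 2(15.999)
    = 48.044 + 4.032 + 31.998 = 84.074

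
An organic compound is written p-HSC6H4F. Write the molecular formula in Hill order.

Atom tally by fragment:
  benzene ring core → C:6 H:6
  (− 2 ring H displaced by substituents)
  + SH → S:1 H:1
  + F → F:1
Element totals:
  C: 6
  H: 5
  F: 1
  S: 1

C6H5FS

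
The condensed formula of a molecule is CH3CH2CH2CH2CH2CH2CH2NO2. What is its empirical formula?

Atom tally by fragment:
  CH3 → C:1 H:3
  CH2 → C:1 H:2
  CH2 → C:1 H:2
  CH2 → C:1 H:2
  CH2 → C:1 H:2
  CH2 → C:1 H:2
  CH2NO2 → C:1 H:2 N:1 O:2
Element totals:
  C: 7
  H: 15
  N: 1
  O: 2
Molecular formula: C7H15NO2.
gcd of subscripts (7, 15, 1, 2) = 1, so the empirical formula equals the molecular formula.

C7H15NO2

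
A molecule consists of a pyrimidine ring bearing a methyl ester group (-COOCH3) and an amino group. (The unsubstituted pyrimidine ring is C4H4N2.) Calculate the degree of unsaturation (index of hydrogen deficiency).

Atom tally by fragment:
  pyrimidine ring core → C:4 H:4 N:2
  (− 2 ring H displaced by substituents)
  + COOCH3 → C:2 H:3 O:2
  + NH2 → N:1 H:2
Element totals:
  C: 6
  H: 7
  N: 3
  O: 2
Molecular formula: C6H7N3O2.
DoU = (2C + 2 + N − H − X) / 2 = (2·6 + 2 + 3 − 7 − 0) / 2 = 5.

5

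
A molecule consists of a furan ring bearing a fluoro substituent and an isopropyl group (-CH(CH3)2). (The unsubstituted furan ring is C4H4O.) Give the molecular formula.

Atom tally by fragment:
  furan ring core → C:4 H:4 O:1
  (− 2 ring H displaced by substituents)
  + F → F:1
  + CH(CH3)2 → C:3 H:7
Element totals:
  C: 7
  H: 9
  F: 1
  O: 1

C7H9FO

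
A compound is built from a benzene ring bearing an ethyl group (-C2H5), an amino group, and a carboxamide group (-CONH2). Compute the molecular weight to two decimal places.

164.21 g/mol

Atom tally by fragment:
  benzene ring core → C:6 H:6
  (− 3 ring H displaced by substituents)
  + C2H5 → C:2 H:5
  + NH2 → N:1 H:2
  + CONH2 → C:1 H:2 O:1 N:1
Element totals:
  C: 9
  H: 12
  N: 2
  O: 1
Molecular formula: C9H12N2O.
  M = 9(12.011) + 12(1.008) + 2(14.007) + 15.999
    = 108.099 + 12.096 + 28.014 + 15.999 = 164.208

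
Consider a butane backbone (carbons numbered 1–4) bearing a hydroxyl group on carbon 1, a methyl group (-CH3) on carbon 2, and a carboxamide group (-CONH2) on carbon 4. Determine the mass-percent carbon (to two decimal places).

Atom tally by fragment:
  HOCH2 → C:1 H:3 O:1
  CH(CH3) → C:2 H:4
  CH2 → C:1 H:2
  CH2CONH2 → C:2 H:4 O:1 N:1
Element totals:
  C: 6
  H: 13
  N: 1
  O: 2
Molecular formula: C6H13NO2.
Molar mass = 131.175 g/mol.
Mass from C: 6 × 12.011 = 72.066 g/mol.
%C = 72.066 / 131.175 × 100 = 54.94%.

54.94%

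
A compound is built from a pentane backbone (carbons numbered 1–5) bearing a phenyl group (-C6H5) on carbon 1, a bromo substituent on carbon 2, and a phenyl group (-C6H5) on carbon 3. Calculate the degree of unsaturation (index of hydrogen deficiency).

8

Atom tally by fragment:
  C6H5CH2 → C:7 H:7
  CH(Br) → C:1 H:1 Br:1
  CH(C6H5) → C:7 H:6
  CH2 → C:1 H:2
  CH3 → C:1 H:3
Element totals:
  C: 17
  H: 19
  Br: 1
Molecular formula: C17H19Br.
DoU = (2C + 2 + N − H − X) / 2 = (2·17 + 2 + 0 − 19 − 1) / 2 = 8.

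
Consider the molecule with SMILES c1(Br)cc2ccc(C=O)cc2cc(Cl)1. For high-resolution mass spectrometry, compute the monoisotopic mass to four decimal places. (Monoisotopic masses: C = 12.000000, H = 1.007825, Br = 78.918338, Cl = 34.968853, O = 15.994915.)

267.9291

Atom tally by fragment:
  naphthalene ring system core → C:10 H:8
  (− 3 ring H displaced by substituents)
  + Br → Br:1
  + CHO → C:1 H:1 O:1
  + Cl → Cl:1
Element totals:
  C: 11
  H: 6
  Br: 1
  Cl: 1
  O: 1
Molecular formula: C11H6BrClO.
  M = 11(12.0) + 6(1.007825) + 78.918338 + 34.968853 + 15.994915
    = 132.000000 + 6.046950 + 78.918338 + 34.968853 + 15.994915 = 267.929056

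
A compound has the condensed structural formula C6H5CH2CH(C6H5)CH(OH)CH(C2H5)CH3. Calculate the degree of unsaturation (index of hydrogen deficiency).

Atom tally by fragment:
  C6H5CH2 → C:7 H:7
  CH(C6H5) → C:7 H:6
  CH(OH) → C:1 H:2 O:1
  CH(C2H5) → C:3 H:6
  CH3 → C:1 H:3
Element totals:
  C: 19
  H: 24
  O: 1
Molecular formula: C19H24O.
DoU = (2C + 2 + N − H − X) / 2 = (2·19 + 2 + 0 − 24 − 0) / 2 = 8.

8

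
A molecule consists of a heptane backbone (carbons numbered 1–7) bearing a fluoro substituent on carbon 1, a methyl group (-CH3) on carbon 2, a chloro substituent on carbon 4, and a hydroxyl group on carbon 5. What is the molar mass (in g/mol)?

Atom tally by fragment:
  FCH2 → C:1 H:2 F:1
  CH(CH3) → C:2 H:4
  CH2 → C:1 H:2
  CH(Cl) → C:1 H:1 Cl:1
  CH(OH) → C:1 H:2 O:1
  CH2 → C:1 H:2
  CH3 → C:1 H:3
Element totals:
  C: 8
  H: 16
  Cl: 1
  F: 1
  O: 1
Molecular formula: C8H16ClFO.
  M = 8(12.011) + 16(1.008) + 35.45 + 18.998 + 15.999
    = 96.088 + 16.128 + 35.450 + 18.998 + 15.999 = 182.663

182.66 g/mol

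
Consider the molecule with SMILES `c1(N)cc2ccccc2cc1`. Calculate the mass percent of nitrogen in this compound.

9.78%

Atom tally by fragment:
  naphthalene ring system core → C:10 H:8
  (− 1 ring H displaced by substituents)
  + NH2 → N:1 H:2
Element totals:
  C: 10
  H: 9
  N: 1
Molecular formula: C10H9N.
Molar mass = 143.189 g/mol.
Mass from N: 1 × 14.007 = 14.007 g/mol.
%N = 14.007 / 143.189 × 100 = 9.78%.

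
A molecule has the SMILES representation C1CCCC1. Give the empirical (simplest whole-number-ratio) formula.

CH2

Atom tally by fragment:
  cyclopentane ring core → C:5 H:10
Element totals:
  C: 5
  H: 10
Molecular formula: C5H10.
gcd of subscripts = 5; dividing each by 5:
  C: 5/5 = 1
  H: 10/5 = 2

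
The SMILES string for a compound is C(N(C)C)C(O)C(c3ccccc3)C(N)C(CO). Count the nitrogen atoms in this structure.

Atom tally by fragment:
  (CH3)2NCH2 → C:3 H:8 N:1
  CH(OH) → C:1 H:2 O:1
  CH(C6H5) → C:7 H:6
  CH(NH2) → C:1 H:3 N:1
  CH2CH2OH → C:2 H:5 O:1
Element totals:
  C: 14
  H: 24
  N: 2
  O: 2

2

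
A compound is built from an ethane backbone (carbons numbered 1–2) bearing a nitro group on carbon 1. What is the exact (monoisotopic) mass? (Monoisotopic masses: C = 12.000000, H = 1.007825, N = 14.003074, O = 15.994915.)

75.0320

Atom tally by fragment:
  O2NCH2 → C:1 H:2 N:1 O:2
  CH3 → C:1 H:3
Element totals:
  C: 2
  H: 5
  N: 1
  O: 2
Molecular formula: C2H5NO2.
  M = 2(12.0) + 5(1.007825) + 14.003074 + 2(15.994915)
    = 24.000000 + 5.039125 + 14.003074 + 31.989830 = 75.032029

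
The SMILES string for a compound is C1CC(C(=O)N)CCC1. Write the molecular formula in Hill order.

Atom tally by fragment:
  cyclohexane ring core → C:6 H:12
  (− 1 ring H displaced by substituents)
  + CONH2 → C:1 H:2 O:1 N:1
Element totals:
  C: 7
  H: 13
  N: 1
  O: 1

C7H13NO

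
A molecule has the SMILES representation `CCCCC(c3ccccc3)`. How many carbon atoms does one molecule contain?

Atom tally by fragment:
  CH3 → C:1 H:3
  CH2 → C:1 H:2
  CH2 → C:1 H:2
  CH2 → C:1 H:2
  CH2C6H5 → C:7 H:7
Element totals:
  C: 11
  H: 16

11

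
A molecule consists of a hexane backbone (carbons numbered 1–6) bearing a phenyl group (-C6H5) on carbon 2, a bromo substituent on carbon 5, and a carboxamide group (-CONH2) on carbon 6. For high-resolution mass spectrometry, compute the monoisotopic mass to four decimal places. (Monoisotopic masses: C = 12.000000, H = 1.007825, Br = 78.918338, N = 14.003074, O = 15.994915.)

283.0572

Atom tally by fragment:
  CH3 → C:1 H:3
  CH(C6H5) → C:7 H:6
  CH2 → C:1 H:2
  CH2 → C:1 H:2
  CH(Br) → C:1 H:1 Br:1
  CH2CONH2 → C:2 H:4 O:1 N:1
Element totals:
  C: 13
  H: 18
  Br: 1
  N: 1
  O: 1
Molecular formula: C13H18BrNO.
  M = 13(12.0) + 18(1.007825) + 78.918338 + 14.003074 + 15.994915
    = 156.000000 + 18.140850 + 78.918338 + 14.003074 + 15.994915 = 283.057177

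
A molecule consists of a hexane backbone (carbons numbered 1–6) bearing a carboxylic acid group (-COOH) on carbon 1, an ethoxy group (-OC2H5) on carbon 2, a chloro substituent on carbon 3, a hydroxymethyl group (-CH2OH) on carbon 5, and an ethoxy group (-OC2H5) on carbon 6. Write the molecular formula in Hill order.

Atom tally by fragment:
  HOOCCH2 → C:2 H:3 O:2
  CH(OC2H5) → C:3 H:6 O:1
  CH(Cl) → C:1 H:1 Cl:1
  CH2 → C:1 H:2
  CH(CH2OH) → C:2 H:4 O:1
  CH2OC2H5 → C:3 H:7 O:1
Element totals:
  C: 12
  H: 23
  Cl: 1
  O: 5

C12H23ClO5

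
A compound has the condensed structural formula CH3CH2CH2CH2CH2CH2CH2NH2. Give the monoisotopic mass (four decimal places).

115.1361

Element totals:
  C: 7
  H: 17
  N: 1
Molecular formula: C7H17N.
  M = 7(12.0) + 17(1.007825) + 14.003074
    = 84.000000 + 17.133025 + 14.003074 = 115.136099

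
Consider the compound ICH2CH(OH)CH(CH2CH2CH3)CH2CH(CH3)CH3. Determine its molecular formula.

C10H21IO

Atom tally by fragment:
  ICH2 → C:1 H:2 I:1
  CH(OH) → C:1 H:2 O:1
  CH(CH2CH2CH3) → C:4 H:8
  CH2 → C:1 H:2
  CH(CH3) → C:2 H:4
  CH3 → C:1 H:3
Element totals:
  C: 10
  H: 21
  I: 1
  O: 1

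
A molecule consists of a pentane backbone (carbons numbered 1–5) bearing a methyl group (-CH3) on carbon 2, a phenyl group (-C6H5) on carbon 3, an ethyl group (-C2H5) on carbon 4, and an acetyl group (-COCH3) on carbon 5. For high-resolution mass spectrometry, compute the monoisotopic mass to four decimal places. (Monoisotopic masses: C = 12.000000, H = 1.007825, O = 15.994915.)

232.1827

Atom tally by fragment:
  CH3 → C:1 H:3
  CH(CH3) → C:2 H:4
  CH(C6H5) → C:7 H:6
  CH(C2H5) → C:3 H:6
  CH2COCH3 → C:3 H:5 O:1
Element totals:
  C: 16
  H: 24
  O: 1
Molecular formula: C16H24O.
  M = 16(12.0) + 24(1.007825) + 15.994915
    = 192.000000 + 24.187800 + 15.994915 = 232.182715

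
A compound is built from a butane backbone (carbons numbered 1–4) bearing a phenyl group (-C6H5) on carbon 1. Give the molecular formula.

C10H14

Atom tally by fragment:
  C6H5CH2 → C:7 H:7
  CH2 → C:1 H:2
  CH2 → C:1 H:2
  CH3 → C:1 H:3
Element totals:
  C: 10
  H: 14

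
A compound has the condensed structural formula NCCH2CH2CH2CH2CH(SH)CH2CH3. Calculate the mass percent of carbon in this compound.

61.10%

Atom tally by fragment:
  NCCH2 → C:2 H:2 N:1
  CH2 → C:1 H:2
  CH2 → C:1 H:2
  CH2 → C:1 H:2
  CH(SH) → C:1 H:2 S:1
  CH2 → C:1 H:2
  CH3 → C:1 H:3
Element totals:
  C: 8
  H: 15
  N: 1
  S: 1
Molecular formula: C8H15NS.
Molar mass = 157.275 g/mol.
Mass from C: 8 × 12.011 = 96.088 g/mol.
%C = 96.088 / 157.275 × 100 = 61.10%.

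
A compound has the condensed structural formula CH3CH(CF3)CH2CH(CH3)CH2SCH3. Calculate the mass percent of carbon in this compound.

Element totals:
  C: 8
  H: 15
  F: 3
  S: 1
Molecular formula: C8H15F3S.
Molar mass = 200.262 g/mol.
Mass from C: 8 × 12.011 = 96.088 g/mol.
%C = 96.088 / 200.262 × 100 = 47.98%.

47.98%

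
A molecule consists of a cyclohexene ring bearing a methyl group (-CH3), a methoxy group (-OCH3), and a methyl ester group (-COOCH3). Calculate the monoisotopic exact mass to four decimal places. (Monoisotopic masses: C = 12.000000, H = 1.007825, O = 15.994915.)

Atom tally by fragment:
  cyclohexene ring core → C:6 H:10
  (− 3 ring H displaced by substituents)
  + CH3 → C:1 H:3
  + OCH3 → C:1 H:3 O:1
  + COOCH3 → C:2 H:3 O:2
Element totals:
  C: 10
  H: 16
  O: 3
Molecular formula: C10H16O3.
  M = 10(12.0) + 16(1.007825) + 3(15.994915)
    = 120.000000 + 16.125200 + 47.984745 = 184.109945

184.1099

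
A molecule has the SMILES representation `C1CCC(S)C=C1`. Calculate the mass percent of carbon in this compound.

Atom tally by fragment:
  cyclohexene ring core → C:6 H:10
  (− 1 ring H displaced by substituents)
  + SH → S:1 H:1
Element totals:
  C: 6
  H: 10
  S: 1
Molecular formula: C6H10S.
Molar mass = 114.206 g/mol.
Mass from C: 6 × 12.011 = 72.066 g/mol.
%C = 72.066 / 114.206 × 100 = 63.10%.

63.10%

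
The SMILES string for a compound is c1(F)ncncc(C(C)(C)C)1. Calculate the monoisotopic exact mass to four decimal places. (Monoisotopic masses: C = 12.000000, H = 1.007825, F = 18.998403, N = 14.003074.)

154.0906

Atom tally by fragment:
  pyrimidine ring core → C:4 H:4 N:2
  (− 2 ring H displaced by substituents)
  + F → F:1
  + C(CH3)3 → C:4 H:9
Element totals:
  C: 8
  H: 11
  F: 1
  N: 2
Molecular formula: C8H11FN2.
  M = 8(12.0) + 11(1.007825) + 18.998403 + 2(14.003074)
    = 96.000000 + 11.086075 + 18.998403 + 28.006148 = 154.090626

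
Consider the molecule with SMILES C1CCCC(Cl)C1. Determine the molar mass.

118.60 g/mol

Atom tally by fragment:
  cyclohexane ring core → C:6 H:12
  (− 1 ring H displaced by substituents)
  + Cl → Cl:1
Element totals:
  C: 6
  H: 11
  Cl: 1
Molecular formula: C6H11Cl.
  M = 6(12.011) + 11(1.008) + 35.45
    = 72.066 + 11.088 + 35.450 = 118.604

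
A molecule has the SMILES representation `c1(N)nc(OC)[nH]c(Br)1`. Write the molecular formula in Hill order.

Atom tally by fragment:
  imidazole ring core → C:3 H:4 N:2
  (− 3 ring H displaced by substituents)
  + NH2 → N:1 H:2
  + OCH3 → C:1 H:3 O:1
  + Br → Br:1
Element totals:
  C: 4
  H: 6
  Br: 1
  N: 3
  O: 1

C4H6BrN3O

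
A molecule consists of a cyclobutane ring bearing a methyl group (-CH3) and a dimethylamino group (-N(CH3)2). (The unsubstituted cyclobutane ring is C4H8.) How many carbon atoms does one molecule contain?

7

Atom tally by fragment:
  cyclobutane ring core → C:4 H:8
  (− 2 ring H displaced by substituents)
  + CH3 → C:1 H:3
  + N(CH3)2 → N:1 C:2 H:6
Element totals:
  C: 7
  H: 15
  N: 1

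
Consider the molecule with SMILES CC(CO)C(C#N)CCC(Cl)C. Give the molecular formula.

C9H16ClNO

Atom tally by fragment:
  CH3 → C:1 H:3
  CH(CH2OH) → C:2 H:4 O:1
  CH(CN) → C:2 H:1 N:1
  CH2 → C:1 H:2
  CH2 → C:1 H:2
  CH(Cl) → C:1 H:1 Cl:1
  CH3 → C:1 H:3
Element totals:
  C: 9
  H: 16
  Cl: 1
  N: 1
  O: 1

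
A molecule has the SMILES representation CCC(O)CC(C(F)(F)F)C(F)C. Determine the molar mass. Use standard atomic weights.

Atom tally by fragment:
  CH3 → C:1 H:3
  CH2 → C:1 H:2
  CH(OH) → C:1 H:2 O:1
  CH2 → C:1 H:2
  CH(CF3) → C:2 H:1 F:3
  CH(F) → C:1 H:1 F:1
  CH3 → C:1 H:3
Element totals:
  C: 8
  H: 14
  F: 4
  O: 1
Molecular formula: C8H14F4O.
  M = 8(12.011) + 14(1.008) + 4(18.998) + 15.999
    = 96.088 + 14.112 + 75.992 + 15.999 = 202.191

202.19 g/mol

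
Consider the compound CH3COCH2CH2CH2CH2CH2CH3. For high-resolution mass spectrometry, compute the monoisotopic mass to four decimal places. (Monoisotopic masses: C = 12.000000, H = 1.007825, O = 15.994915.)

128.1201

Atom tally by fragment:
  CH3COCH2 → C:3 H:5 O:1
  CH2 → C:1 H:2
  CH2 → C:1 H:2
  CH2 → C:1 H:2
  CH2 → C:1 H:2
  CH3 → C:1 H:3
Element totals:
  C: 8
  H: 16
  O: 1
Molecular formula: C8H16O.
  M = 8(12.0) + 16(1.007825) + 15.994915
    = 96.000000 + 16.125200 + 15.994915 = 128.120115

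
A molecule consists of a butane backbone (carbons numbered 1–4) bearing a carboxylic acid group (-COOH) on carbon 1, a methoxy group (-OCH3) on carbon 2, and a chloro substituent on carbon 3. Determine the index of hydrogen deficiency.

1

Atom tally by fragment:
  HOOCCH2 → C:2 H:3 O:2
  CH(OCH3) → C:2 H:4 O:1
  CH(Cl) → C:1 H:1 Cl:1
  CH3 → C:1 H:3
Element totals:
  C: 6
  H: 11
  Cl: 1
  O: 3
Molecular formula: C6H11ClO3.
DoU = (2C + 2 + N − H − X) / 2 = (2·6 + 2 + 0 − 11 − 1) / 2 = 1.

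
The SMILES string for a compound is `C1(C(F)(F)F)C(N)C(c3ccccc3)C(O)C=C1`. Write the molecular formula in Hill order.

Atom tally by fragment:
  cyclohexene ring core → C:6 H:10
  (− 4 ring H displaced by substituents)
  + CF3 → C:1 F:3
  + NH2 → N:1 H:2
  + C6H5 → C:6 H:5
  + OH → O:1 H:1
Element totals:
  C: 13
  H: 14
  F: 3
  N: 1
  O: 1

C13H14F3NO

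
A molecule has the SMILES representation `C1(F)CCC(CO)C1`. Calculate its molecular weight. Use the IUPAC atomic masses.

118.15 g/mol

Atom tally by fragment:
  cyclopentane ring core → C:5 H:10
  (− 2 ring H displaced by substituents)
  + F → F:1
  + CH2OH → C:1 H:3 O:1
Element totals:
  C: 6
  H: 11
  F: 1
  O: 1
Molecular formula: C6H11FO.
  M = 6(12.011) + 11(1.008) + 18.998 + 15.999
    = 72.066 + 11.088 + 18.998 + 15.999 = 118.151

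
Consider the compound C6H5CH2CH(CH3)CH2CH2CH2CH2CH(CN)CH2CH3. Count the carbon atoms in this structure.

17

Element totals:
  C: 17
  H: 25
  N: 1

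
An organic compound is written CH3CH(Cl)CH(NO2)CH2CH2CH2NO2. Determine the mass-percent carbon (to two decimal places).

34.22%

Atom tally by fragment:
  CH3 → C:1 H:3
  CH(Cl) → C:1 H:1 Cl:1
  CH(NO2) → C:1 H:1 N:1 O:2
  CH2 → C:1 H:2
  CH2 → C:1 H:2
  CH2NO2 → C:1 H:2 N:1 O:2
Element totals:
  C: 6
  H: 11
  Cl: 1
  N: 2
  O: 4
Molecular formula: C6H11ClN2O4.
Molar mass = 210.614 g/mol.
Mass from C: 6 × 12.011 = 72.066 g/mol.
%C = 72.066 / 210.614 × 100 = 34.22%.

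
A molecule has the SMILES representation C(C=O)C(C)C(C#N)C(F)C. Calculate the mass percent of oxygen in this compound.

10.18%

Atom tally by fragment:
  OHCCH2 → C:2 H:3 O:1
  CH(CH3) → C:2 H:4
  CH(CN) → C:2 H:1 N:1
  CH(F) → C:1 H:1 F:1
  CH3 → C:1 H:3
Element totals:
  C: 8
  H: 12
  F: 1
  N: 1
  O: 1
Molecular formula: C8H12FNO.
Molar mass = 157.188 g/mol.
Mass from O: 1 × 15.999 = 15.999 g/mol.
%O = 15.999 / 157.188 × 100 = 10.18%.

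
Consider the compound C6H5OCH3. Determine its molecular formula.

C7H8O

Atom tally by fragment:
  benzene ring core → C:6 H:6
  (− 1 ring H displaced by substituents)
  + OCH3 → C:1 H:3 O:1
Element totals:
  C: 7
  H: 8
  O: 1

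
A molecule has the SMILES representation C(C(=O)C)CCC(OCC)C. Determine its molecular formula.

Atom tally by fragment:
  CH3COCH2 → C:3 H:5 O:1
  CH2 → C:1 H:2
  CH2 → C:1 H:2
  CH(OC2H5) → C:3 H:6 O:1
  CH3 → C:1 H:3
Element totals:
  C: 9
  H: 18
  O: 2

C9H18O2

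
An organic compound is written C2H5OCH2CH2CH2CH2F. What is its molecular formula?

C6H13FO

Element totals:
  C: 6
  H: 13
  F: 1
  O: 1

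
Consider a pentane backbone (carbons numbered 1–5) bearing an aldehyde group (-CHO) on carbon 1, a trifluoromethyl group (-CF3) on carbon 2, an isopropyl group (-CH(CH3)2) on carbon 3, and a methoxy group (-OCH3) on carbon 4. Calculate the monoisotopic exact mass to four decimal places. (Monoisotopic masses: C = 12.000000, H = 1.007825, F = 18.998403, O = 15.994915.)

Atom tally by fragment:
  OHCCH2 → C:2 H:3 O:1
  CH(CF3) → C:2 H:1 F:3
  CH(CH(CH3)2) → C:4 H:8
  CH(OCH3) → C:2 H:4 O:1
  CH3 → C:1 H:3
Element totals:
  C: 11
  H: 19
  F: 3
  O: 2
Molecular formula: C11H19F3O2.
  M = 11(12.0) + 19(1.007825) + 3(18.998403) + 2(15.994915)
    = 132.000000 + 19.148675 + 56.995209 + 31.989830 = 240.133714

240.1337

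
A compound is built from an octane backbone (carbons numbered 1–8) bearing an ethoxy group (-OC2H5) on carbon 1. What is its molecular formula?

Atom tally by fragment:
  C2H5OCH2 → C:3 H:7 O:1
  CH2 → C:1 H:2
  CH2 → C:1 H:2
  CH2 → C:1 H:2
  CH2 → C:1 H:2
  CH2 → C:1 H:2
  CH2 → C:1 H:2
  CH3 → C:1 H:3
Element totals:
  C: 10
  H: 22
  O: 1

C10H22O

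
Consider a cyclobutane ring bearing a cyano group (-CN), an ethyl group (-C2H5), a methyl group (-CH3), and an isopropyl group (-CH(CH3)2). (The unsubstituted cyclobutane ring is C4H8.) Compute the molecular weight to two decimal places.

165.28 g/mol

Atom tally by fragment:
  cyclobutane ring core → C:4 H:8
  (− 4 ring H displaced by substituents)
  + CN → C:1 N:1
  + C2H5 → C:2 H:5
  + CH3 → C:1 H:3
  + CH(CH3)2 → C:3 H:7
Element totals:
  C: 11
  H: 19
  N: 1
Molecular formula: C11H19N.
  M = 11(12.011) + 19(1.008) + 14.007
    = 132.121 + 19.152 + 14.007 = 165.280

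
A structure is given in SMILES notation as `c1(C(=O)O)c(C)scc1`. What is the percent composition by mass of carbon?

Atom tally by fragment:
  thiophene ring core → C:4 H:4 S:1
  (− 2 ring H displaced by substituents)
  + COOH → C:1 H:1 O:2
  + CH3 → C:1 H:3
Element totals:
  C: 6
  H: 6
  O: 2
  S: 1
Molecular formula: C6H6O2S.
Molar mass = 142.172 g/mol.
Mass from C: 6 × 12.011 = 72.066 g/mol.
%C = 72.066 / 142.172 × 100 = 50.69%.

50.69%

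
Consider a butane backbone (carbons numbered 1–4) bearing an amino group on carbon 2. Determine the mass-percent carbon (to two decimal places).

Atom tally by fragment:
  CH3 → C:1 H:3
  CH(NH2) → C:1 H:3 N:1
  CH2 → C:1 H:2
  CH3 → C:1 H:3
Element totals:
  C: 4
  H: 11
  N: 1
Molecular formula: C4H11N.
Molar mass = 73.139 g/mol.
Mass from C: 4 × 12.011 = 48.044 g/mol.
%C = 48.044 / 73.139 × 100 = 65.69%.

65.69%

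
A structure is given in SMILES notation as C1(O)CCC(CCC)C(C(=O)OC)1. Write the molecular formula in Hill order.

Atom tally by fragment:
  cyclopentane ring core → C:5 H:10
  (− 3 ring H displaced by substituents)
  + OH → O:1 H:1
  + CH2CH2CH3 → C:3 H:7
  + COOCH3 → C:2 H:3 O:2
Element totals:
  C: 10
  H: 18
  O: 3

C10H18O3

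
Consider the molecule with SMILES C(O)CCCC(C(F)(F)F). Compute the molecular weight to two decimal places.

Atom tally by fragment:
  HOCH2 → C:1 H:3 O:1
  CH2 → C:1 H:2
  CH2 → C:1 H:2
  CH2 → C:1 H:2
  CH2CF3 → C:2 H:2 F:3
Element totals:
  C: 6
  H: 11
  F: 3
  O: 1
Molecular formula: C6H11F3O.
  M = 6(12.011) + 11(1.008) + 3(18.998) + 15.999
    = 72.066 + 11.088 + 56.994 + 15.999 = 156.147

156.15 g/mol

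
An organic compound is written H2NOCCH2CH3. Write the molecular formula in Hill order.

Atom tally by fragment:
  H2NOCCH2 → C:2 H:4 O:1 N:1
  CH3 → C:1 H:3
Element totals:
  C: 3
  H: 7
  N: 1
  O: 1

C3H7NO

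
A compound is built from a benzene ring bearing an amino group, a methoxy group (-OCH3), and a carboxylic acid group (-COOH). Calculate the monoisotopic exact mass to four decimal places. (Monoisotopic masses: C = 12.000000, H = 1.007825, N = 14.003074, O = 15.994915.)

Atom tally by fragment:
  benzene ring core → C:6 H:6
  (− 3 ring H displaced by substituents)
  + NH2 → N:1 H:2
  + OCH3 → C:1 H:3 O:1
  + COOH → C:1 H:1 O:2
Element totals:
  C: 8
  H: 9
  N: 1
  O: 3
Molecular formula: C8H9NO3.
  M = 8(12.0) + 9(1.007825) + 14.003074 + 3(15.994915)
    = 96.000000 + 9.070425 + 14.003074 + 47.984745 = 167.058244

167.0582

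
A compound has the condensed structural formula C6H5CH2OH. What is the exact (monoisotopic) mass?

108.0575

Element totals:
  C: 7
  H: 8
  O: 1
Molecular formula: C7H8O.
  M = 7(12.0) + 8(1.007825) + 15.994915
    = 84.000000 + 8.062600 + 15.994915 = 108.057515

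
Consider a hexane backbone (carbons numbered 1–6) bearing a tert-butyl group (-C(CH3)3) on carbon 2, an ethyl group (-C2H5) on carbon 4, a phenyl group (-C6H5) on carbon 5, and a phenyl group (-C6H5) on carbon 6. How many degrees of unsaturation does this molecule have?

Atom tally by fragment:
  CH3 → C:1 H:3
  CH(C(CH3)3) → C:5 H:10
  CH2 → C:1 H:2
  CH(C2H5) → C:3 H:6
  CH(C6H5) → C:7 H:6
  CH2C6H5 → C:7 H:7
Element totals:
  C: 24
  H: 34
Molecular formula: C24H34.
DoU = (2C + 2 + N − H − X) / 2 = (2·24 + 2 + 0 − 34 − 0) / 2 = 8.

8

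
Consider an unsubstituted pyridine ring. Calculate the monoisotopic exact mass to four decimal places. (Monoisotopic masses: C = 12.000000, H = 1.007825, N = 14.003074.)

79.0422

Atom tally by fragment:
  pyridine ring core → C:5 H:5 N:1
Element totals:
  C: 5
  H: 5
  N: 1
Molecular formula: C5H5N.
  M = 5(12.0) + 5(1.007825) + 14.003074
    = 60.000000 + 5.039125 + 14.003074 = 79.042199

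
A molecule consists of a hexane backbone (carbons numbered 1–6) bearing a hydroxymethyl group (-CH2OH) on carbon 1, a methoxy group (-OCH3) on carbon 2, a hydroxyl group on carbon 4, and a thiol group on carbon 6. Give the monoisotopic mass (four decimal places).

Atom tally by fragment:
  HOCH2CH2 → C:2 H:5 O:1
  CH(OCH3) → C:2 H:4 O:1
  CH2 → C:1 H:2
  CH(OH) → C:1 H:2 O:1
  CH2 → C:1 H:2
  CH2SH → C:1 H:3 S:1
Element totals:
  C: 8
  H: 18
  O: 3
  S: 1
Molecular formula: C8H18O3S.
  M = 8(12.0) + 18(1.007825) + 3(15.994915) + 31.972071
    = 96.000000 + 18.140850 + 47.984745 + 31.972071 = 194.097666

194.0977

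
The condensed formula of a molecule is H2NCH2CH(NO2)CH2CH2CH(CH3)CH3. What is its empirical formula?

C7H16N2O2

Atom tally by fragment:
  H2NCH2 → C:1 H:4 N:1
  CH(NO2) → C:1 H:1 N:1 O:2
  CH2 → C:1 H:2
  CH2 → C:1 H:2
  CH(CH3) → C:2 H:4
  CH3 → C:1 H:3
Element totals:
  C: 7
  H: 16
  N: 2
  O: 2
Molecular formula: C7H16N2O2.
gcd of subscripts (7, 16, 2, 2) = 1, so the empirical formula equals the molecular formula.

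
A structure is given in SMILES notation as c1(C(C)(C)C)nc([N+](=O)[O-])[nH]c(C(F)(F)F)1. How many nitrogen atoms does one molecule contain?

3

Atom tally by fragment:
  imidazole ring core → C:3 H:4 N:2
  (− 3 ring H displaced by substituents)
  + C(CH3)3 → C:4 H:9
  + NO2 → N:1 O:2
  + CF3 → C:1 F:3
Element totals:
  C: 8
  H: 10
  F: 3
  N: 3
  O: 2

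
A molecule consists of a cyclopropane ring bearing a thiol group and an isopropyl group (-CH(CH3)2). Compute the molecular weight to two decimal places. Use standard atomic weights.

Atom tally by fragment:
  cyclopropane ring core → C:3 H:6
  (− 2 ring H displaced by substituents)
  + SH → S:1 H:1
  + CH(CH3)2 → C:3 H:7
Element totals:
  C: 6
  H: 12
  S: 1
Molecular formula: C6H12S.
  M = 6(12.011) + 12(1.008) + 32.06
    = 72.066 + 12.096 + 32.060 = 116.222

116.22 g/mol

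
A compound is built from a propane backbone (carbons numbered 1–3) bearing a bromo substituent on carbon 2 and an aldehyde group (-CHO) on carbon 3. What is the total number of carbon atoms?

Atom tally by fragment:
  CH3 → C:1 H:3
  CH(Br) → C:1 H:1 Br:1
  CH2CHO → C:2 H:3 O:1
Element totals:
  C: 4
  H: 7
  Br: 1
  O: 1

4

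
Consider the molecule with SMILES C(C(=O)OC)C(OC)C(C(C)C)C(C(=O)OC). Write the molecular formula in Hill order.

Atom tally by fragment:
  CH3OOCCH2 → C:3 H:5 O:2
  CH(OCH3) → C:2 H:4 O:1
  CH(CH(CH3)2) → C:4 H:8
  CH2COOCH3 → C:3 H:5 O:2
Element totals:
  C: 12
  H: 22
  O: 5

C12H22O5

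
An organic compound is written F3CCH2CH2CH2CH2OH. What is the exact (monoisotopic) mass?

Atom tally by fragment:
  F3CCH2 → C:2 H:2 F:3
  CH2 → C:1 H:2
  CH2 → C:1 H:2
  CH2OH → C:1 H:3 O:1
Element totals:
  C: 5
  H: 9
  F: 3
  O: 1
Molecular formula: C5H9F3O.
  M = 5(12.0) + 9(1.007825) + 3(18.998403) + 15.994915
    = 60.000000 + 9.070425 + 56.995209 + 15.994915 = 142.060549

142.0605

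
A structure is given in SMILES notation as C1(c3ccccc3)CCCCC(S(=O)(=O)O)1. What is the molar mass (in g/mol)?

240.32 g/mol

Atom tally by fragment:
  cyclohexane ring core → C:6 H:12
  (− 2 ring H displaced by substituents)
  + C6H5 → C:6 H:5
  + SO3H → S:1 O:3 H:1
Element totals:
  C: 12
  H: 16
  O: 3
  S: 1
Molecular formula: C12H16O3S.
  M = 12(12.011) + 16(1.008) + 3(15.999) + 32.06
    = 144.132 + 16.128 + 47.997 + 32.060 = 240.317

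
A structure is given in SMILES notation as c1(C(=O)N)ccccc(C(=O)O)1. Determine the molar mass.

Atom tally by fragment:
  benzene ring core → C:6 H:6
  (− 2 ring H displaced by substituents)
  + CONH2 → C:1 H:2 O:1 N:1
  + COOH → C:1 H:1 O:2
Element totals:
  C: 8
  H: 7
  N: 1
  O: 3
Molecular formula: C8H7NO3.
  M = 8(12.011) + 7(1.008) + 14.007 + 3(15.999)
    = 96.088 + 7.056 + 14.007 + 47.997 = 165.148

165.15 g/mol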